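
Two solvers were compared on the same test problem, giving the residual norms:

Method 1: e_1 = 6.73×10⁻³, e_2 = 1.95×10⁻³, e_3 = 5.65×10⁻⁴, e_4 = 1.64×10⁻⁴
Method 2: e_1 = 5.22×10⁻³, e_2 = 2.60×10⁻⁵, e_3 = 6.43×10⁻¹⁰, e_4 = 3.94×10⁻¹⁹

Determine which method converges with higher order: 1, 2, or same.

2

Method 1: p ≈ ln(1.64×10⁻⁴/5.65×10⁻⁴)/ln(5.65×10⁻⁴/1.95×10⁻³) ≈ 1.00.
Method 2: p ≈ ln(3.94×10⁻¹⁹/6.43×10⁻¹⁰)/ln(6.43×10⁻¹⁰/2.60×10⁻⁵) ≈ 2.00.
Method 2 has the higher order (≈2.0 vs ≈1.0).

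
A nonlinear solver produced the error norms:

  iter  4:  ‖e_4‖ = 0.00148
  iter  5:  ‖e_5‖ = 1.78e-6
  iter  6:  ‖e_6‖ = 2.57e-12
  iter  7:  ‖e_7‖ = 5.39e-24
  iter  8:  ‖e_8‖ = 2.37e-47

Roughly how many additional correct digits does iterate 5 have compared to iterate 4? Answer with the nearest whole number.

Digits gained ≈ log₁₀(‖e_4‖/‖e_5‖) = log₁₀(0.00148/1.78e-6) = log₁₀(831.461) ≈ 2.920.

3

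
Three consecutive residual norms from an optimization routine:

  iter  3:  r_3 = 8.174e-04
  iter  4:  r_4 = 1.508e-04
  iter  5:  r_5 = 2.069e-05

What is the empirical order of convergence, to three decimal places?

1.175

p ≈ ln(r_5/r_4) / ln(r_4/r_3)
  = ln(2.069e-05/1.508e-04) / ln(1.508e-04/8.174e-04)
  = ln(0.137202) / ln(0.184487)
  = -1.986301 / -1.690176 ≈ 1.175204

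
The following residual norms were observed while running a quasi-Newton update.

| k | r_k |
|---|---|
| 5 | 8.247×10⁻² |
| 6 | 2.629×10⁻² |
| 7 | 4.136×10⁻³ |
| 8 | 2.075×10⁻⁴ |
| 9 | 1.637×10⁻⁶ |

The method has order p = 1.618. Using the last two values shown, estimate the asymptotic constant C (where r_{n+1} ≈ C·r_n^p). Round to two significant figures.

1.5

C ≈ r_9 / r_8^1.618
  = 1.637×10⁻⁶ / (2.075×10⁻⁴)^1.618
  = 1.637×10⁻⁶ / 1.09884e-06 ≈ 1.4897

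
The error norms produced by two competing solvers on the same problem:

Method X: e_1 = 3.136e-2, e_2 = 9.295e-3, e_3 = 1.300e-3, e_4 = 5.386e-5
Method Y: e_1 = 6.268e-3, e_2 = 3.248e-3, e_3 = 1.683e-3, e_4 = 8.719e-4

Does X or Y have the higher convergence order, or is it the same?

X

Method X: p ≈ ln(5.386e-5/1.300e-3)/ln(1.300e-3/9.295e-3) ≈ 1.62.
Method Y: p ≈ ln(8.719e-4/1.683e-3)/ln(1.683e-3/3.248e-3) ≈ 1.00.
Method X has the higher order (≈1.6 vs ≈1.0).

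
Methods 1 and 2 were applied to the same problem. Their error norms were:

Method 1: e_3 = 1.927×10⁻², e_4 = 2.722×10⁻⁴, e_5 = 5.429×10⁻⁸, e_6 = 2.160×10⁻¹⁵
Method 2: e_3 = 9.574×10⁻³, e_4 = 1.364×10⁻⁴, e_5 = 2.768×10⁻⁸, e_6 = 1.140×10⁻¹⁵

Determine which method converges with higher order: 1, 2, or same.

same

Method 1: p ≈ ln(2.160×10⁻¹⁵/5.429×10⁻⁸)/ln(5.429×10⁻⁸/2.722×10⁻⁴) ≈ 2.00.
Method 2: p ≈ ln(1.140×10⁻¹⁵/2.768×10⁻⁸)/ln(2.768×10⁻⁸/1.364×10⁻⁴) ≈ 2.00.
Both orders ≈ 2.0 — effectively the same.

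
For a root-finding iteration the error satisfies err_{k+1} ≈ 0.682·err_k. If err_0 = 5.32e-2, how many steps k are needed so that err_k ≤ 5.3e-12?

61

After k steps, err_k ≈ 5.32e-2·0.682^k.
Need 0.682^k ≤ 5.3e-12/5.32e-2 = 9.96241e-11.
k ≥ ln(9.96241e-11)/ln(0.682) = -23.0296/-0.38273 = 60.172.
Smallest integer k = 61.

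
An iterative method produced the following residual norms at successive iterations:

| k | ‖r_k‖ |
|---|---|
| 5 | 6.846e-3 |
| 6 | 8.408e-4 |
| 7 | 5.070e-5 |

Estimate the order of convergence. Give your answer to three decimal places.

1.339

p ≈ ln(‖r_7‖/‖r_6‖) / ln(‖r_6‖/‖r_5‖)
  = ln(5.070e-5/8.408e-4) / ln(8.408e-4/6.846e-3)
  = ln(0.0602997) / ln(0.122816)
  = -2.808428 / -2.097068 ≈ 1.339216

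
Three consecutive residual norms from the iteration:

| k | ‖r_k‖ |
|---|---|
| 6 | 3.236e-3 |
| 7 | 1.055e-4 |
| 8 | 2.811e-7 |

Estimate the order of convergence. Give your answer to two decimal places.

p ≈ ln(‖r_8‖/‖r_7‖) / ln(‖r_7‖/‖r_6‖)
  = ln(2.811e-7/1.055e-4) / ln(1.055e-4/3.236e-3)
  = ln(0.00266445) / ln(0.032602)
  = -5.92776 / -3.42338 ≈ 1.73155

1.73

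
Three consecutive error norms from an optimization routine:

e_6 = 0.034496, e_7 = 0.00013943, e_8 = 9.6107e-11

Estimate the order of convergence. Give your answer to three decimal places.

p ≈ ln(e_8/e_7) / ln(e_7/e_6)
  = ln(9.6107e-11/0.00013943) / ln(0.00013943/0.034496)
  = ln(6.89285e-07) / ln(0.00404192)
  = -14.187611 / -5.511035 ≈ 2.574400

2.574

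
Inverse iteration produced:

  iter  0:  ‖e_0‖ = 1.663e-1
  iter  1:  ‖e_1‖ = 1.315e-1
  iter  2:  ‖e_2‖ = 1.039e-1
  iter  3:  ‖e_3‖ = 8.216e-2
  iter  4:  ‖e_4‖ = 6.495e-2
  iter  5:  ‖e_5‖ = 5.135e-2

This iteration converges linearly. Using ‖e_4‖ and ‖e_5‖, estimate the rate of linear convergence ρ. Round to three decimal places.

ρ ≈ ‖e_5‖/‖e_4‖ = 5.135e-2/6.495e-2 = 0.79061

0.791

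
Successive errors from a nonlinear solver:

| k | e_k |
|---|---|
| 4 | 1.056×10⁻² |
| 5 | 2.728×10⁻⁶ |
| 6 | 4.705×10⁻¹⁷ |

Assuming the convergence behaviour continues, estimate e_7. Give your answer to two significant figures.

First estimate the order: p ≈ ln(e_6/e_5) / ln(e_5/e_4) = ln(4.705×10⁻¹⁷/2.728×10⁻⁶)/ln(2.728×10⁻⁶/1.056×10⁻²) = ln(1.72471e-11)/ln(0.000258333) ≈ 3.0000.
Then e_7 ≈ e_6·(e_6/e_5)^p = 4.705×10⁻¹⁷·(1.72471e-11)^3.0000 = 4.705×10⁻¹⁷·5.13036e-33 ≈ 2.414e-49.

2.4e-49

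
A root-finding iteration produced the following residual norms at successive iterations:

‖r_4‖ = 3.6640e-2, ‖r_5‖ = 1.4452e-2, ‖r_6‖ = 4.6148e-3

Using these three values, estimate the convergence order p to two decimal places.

p ≈ ln(‖r_6‖/‖r_5‖) / ln(‖r_5‖/‖r_4‖)
  = ln(4.6148e-3/1.4452e-2) / ln(1.4452e-2/3.6640e-2)
  = ln(0.319319) / ln(0.394432)
  = -1.14156 / -0.93031 ≈ 1.22707

1.23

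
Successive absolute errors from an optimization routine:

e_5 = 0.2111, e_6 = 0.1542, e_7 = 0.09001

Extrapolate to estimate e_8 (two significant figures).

First estimate the order: p ≈ ln(e_7/e_6) / ln(e_6/e_5) = ln(0.09001/0.1542)/ln(0.1542/0.2111) = ln(0.583722)/ln(0.730459) ≈ 1.7140.
Then e_8 ≈ e_7·(e_7/e_6)^p = 0.09001·(0.583722)^1.7140 = 0.09001·0.397445 ≈ 0.03577.

3.6e-2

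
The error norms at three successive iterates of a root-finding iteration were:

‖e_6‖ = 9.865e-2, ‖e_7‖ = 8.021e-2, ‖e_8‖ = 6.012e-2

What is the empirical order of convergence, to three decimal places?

1.393

p ≈ ln(‖e_8‖/‖e_7‖) / ln(‖e_7‖/‖e_6‖)
  = ln(6.012e-2/8.021e-2) / ln(8.021e-2/9.865e-2)
  = ln(0.749532) / ln(0.813077)
  = -0.288306 / -0.206929 ≈ 1.393260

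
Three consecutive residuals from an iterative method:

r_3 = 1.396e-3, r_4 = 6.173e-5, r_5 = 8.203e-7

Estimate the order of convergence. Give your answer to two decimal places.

p ≈ ln(r_5/r_4) / ln(r_4/r_3)
  = ln(8.203e-7/6.173e-5) / ln(6.173e-5/1.396e-3)
  = ln(0.0132885) / ln(0.0442192)
  = -4.32086 / -3.11860 ≈ 1.38551

1.39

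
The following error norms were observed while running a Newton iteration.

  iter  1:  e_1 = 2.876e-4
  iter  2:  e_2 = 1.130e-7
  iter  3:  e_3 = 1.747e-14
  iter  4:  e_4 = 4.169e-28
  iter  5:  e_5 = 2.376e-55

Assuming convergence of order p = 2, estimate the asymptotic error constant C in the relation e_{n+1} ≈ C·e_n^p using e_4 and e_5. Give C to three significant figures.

1.37

C ≈ e_5 / e_4^2
  = 2.376e-55 / (4.169e-28)^2
  = 2.376e-55 / 1.73806e-55 ≈ 1.367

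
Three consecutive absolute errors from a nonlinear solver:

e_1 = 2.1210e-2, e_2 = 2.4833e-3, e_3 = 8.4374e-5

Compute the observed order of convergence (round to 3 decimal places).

1.577

p ≈ ln(e_3/e_2) / ln(e_2/e_1)
  = ln(8.4374e-5/2.4833e-3) / ln(2.4833e-3/2.1210e-2)
  = ln(0.0339766) / ln(0.117082)
  = -3.382083 / -2.144881 ≈ 1.576816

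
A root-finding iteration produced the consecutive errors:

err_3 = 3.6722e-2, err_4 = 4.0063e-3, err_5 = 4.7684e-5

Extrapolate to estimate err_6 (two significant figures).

6.8e-9

First estimate the order: p ≈ ln(err_5/err_4) / ln(err_4/err_3) = ln(4.7684e-5/4.0063e-3)/ln(4.0063e-3/3.6722e-2) = ln(0.0119023)/ln(0.109098) ≈ 2.0000.
Then err_6 ≈ err_5·(err_5/err_4)^p = 4.7684e-5·(0.0119023)^2.0000 = 4.7684e-5·0.000141665 ≈ 6.755e-09.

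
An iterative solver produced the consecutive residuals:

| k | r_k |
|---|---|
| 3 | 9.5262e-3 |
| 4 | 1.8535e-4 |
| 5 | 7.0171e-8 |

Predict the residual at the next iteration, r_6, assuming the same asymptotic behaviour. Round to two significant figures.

1.0e-14

First estimate the order: p ≈ ln(r_5/r_4) / ln(r_4/r_3) = ln(7.0171e-8/1.8535e-4)/ln(1.8535e-4/9.5262e-3) = ln(0.000378586)/ln(0.0194569) ≈ 2.0000.
Then r_6 ≈ r_5·(r_5/r_4)^p = 7.0171e-8·(0.000378586)^2.0000 = 7.0171e-8·1.43327e-07 ≈ 1.006e-14.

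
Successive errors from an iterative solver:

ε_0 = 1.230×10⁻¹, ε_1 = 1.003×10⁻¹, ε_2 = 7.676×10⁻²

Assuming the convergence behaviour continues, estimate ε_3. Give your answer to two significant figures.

First estimate the order: p ≈ ln(ε_2/ε_1) / ln(ε_1/ε_0) = ln(7.676×10⁻²/1.003×10⁻¹)/ln(1.003×10⁻¹/1.230×10⁻¹) = ln(0.765304)/ln(0.815447) ≈ 1.3111.
Then ε_3 ≈ ε_2·(ε_2/ε_1)^p = 7.676×10⁻²·(0.765304)^1.3111 = 7.676×10⁻²·0.704198 ≈ 0.05405.

5.4e-2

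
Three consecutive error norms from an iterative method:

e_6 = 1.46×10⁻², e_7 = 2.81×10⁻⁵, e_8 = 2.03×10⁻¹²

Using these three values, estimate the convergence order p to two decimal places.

2.63

p ≈ ln(e_8/e_7) / ln(e_7/e_6)
  = ln(2.03×10⁻¹²/2.81×10⁻⁵) / ln(2.81×10⁻⁵/1.46×10⁻²)
  = ln(7.2242e-08) / ln(0.00192466)
  = -16.44324 / -6.25301 ≈ 2.62965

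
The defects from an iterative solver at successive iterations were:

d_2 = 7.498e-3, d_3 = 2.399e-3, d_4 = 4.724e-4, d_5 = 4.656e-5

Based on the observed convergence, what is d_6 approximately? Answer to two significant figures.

1.7e-6

First estimate the order: p ≈ ln(d_5/d_4) / ln(d_4/d_3) = ln(4.656e-5/4.724e-4)/ln(4.724e-4/2.399e-3) = ln(0.0985605)/ln(0.196915) ≈ 1.4259.
Then d_6 ≈ d_5·(d_5/d_4)^p = 4.656e-5·(0.0985605)^1.4259 = 4.656e-5·0.0367385 ≈ 1.711e-06.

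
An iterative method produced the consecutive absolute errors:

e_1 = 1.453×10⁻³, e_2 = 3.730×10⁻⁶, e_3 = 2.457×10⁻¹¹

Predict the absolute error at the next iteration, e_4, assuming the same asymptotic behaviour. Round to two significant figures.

First estimate the order: p ≈ ln(e_3/e_2) / ln(e_2/e_1) = ln(2.457×10⁻¹¹/3.730×10⁻⁶)/ln(3.730×10⁻⁶/1.453×10⁻³) = ln(6.58713e-06)/ln(0.0025671) ≈ 2.0001.
Then e_4 ≈ e_3·(e_3/e_2)^p = 2.457×10⁻¹¹·(6.58713e-06)^2.0001 = 2.457×10⁻¹¹·4.33385e-11 ≈ 1.065e-21.

1.1e-21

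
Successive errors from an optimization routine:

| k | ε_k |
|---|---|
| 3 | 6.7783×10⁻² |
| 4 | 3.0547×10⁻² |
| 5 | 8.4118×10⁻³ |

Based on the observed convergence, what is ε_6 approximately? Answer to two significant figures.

First estimate the order: p ≈ ln(ε_5/ε_4) / ln(ε_4/ε_3) = ln(8.4118×10⁻³/3.0547×10⁻²)/ln(3.0547×10⁻²/6.7783×10⁻²) = ln(0.275372)/ln(0.450659) ≈ 1.6180.
Then ε_6 ≈ ε_5·(ε_5/ε_4)^p = 8.4118×10⁻³·(0.275372)^1.6180 = 8.4118×10⁻³·0.124105 ≈ 0.001044.

1.0e-3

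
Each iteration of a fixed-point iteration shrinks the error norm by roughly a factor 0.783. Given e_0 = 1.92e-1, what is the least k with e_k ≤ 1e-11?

97

After k steps, e_k ≈ 1.92e-1·0.783^k.
Need 0.783^k ≤ 1e-11/1.92e-1 = 5.20833e-11.
k ≥ ln(5.20833e-11)/ln(0.783) = -23.6782/-0.24462 = 96.796.
Smallest integer k = 97.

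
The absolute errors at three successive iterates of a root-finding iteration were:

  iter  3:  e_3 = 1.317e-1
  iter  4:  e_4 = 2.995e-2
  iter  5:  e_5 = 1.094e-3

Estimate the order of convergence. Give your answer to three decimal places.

p ≈ ln(e_5/e_4) / ln(e_4/e_3)
  = ln(1.094e-3/2.995e-2) / ln(2.995e-2/1.317e-1)
  = ln(0.0365275) / ln(0.227411)
  = -3.309690 / -1.480996 ≈ 2.234773

2.235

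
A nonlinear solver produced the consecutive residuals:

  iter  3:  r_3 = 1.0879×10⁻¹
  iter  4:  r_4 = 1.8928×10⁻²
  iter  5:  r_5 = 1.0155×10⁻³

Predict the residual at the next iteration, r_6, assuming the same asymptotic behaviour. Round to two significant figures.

First estimate the order: p ≈ ln(r_5/r_4) / ln(r_4/r_3) = ln(1.0155×10⁻³/1.8928×10⁻²)/ln(1.8928×10⁻²/1.0879×10⁻¹) = ln(0.0536507)/ln(0.173987) ≈ 1.6727.
Then r_6 ≈ r_5·(r_5/r_4)^p = 1.0155×10⁻³·(0.0536507)^1.6727 = 1.0155×10⁻³·0.00749826 ≈ 7.614e-06.

7.6e-6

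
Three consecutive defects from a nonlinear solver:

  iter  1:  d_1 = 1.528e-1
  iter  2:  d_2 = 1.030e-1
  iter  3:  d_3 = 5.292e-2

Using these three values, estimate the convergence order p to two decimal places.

p ≈ ln(d_3/d_2) / ln(d_2/d_1)
  = ln(5.292e-2/1.030e-1) / ln(1.030e-1/1.528e-1)
  = ln(0.513786) / ln(0.674084)
  = -0.66595 / -0.39440 ≈ 1.68851

1.69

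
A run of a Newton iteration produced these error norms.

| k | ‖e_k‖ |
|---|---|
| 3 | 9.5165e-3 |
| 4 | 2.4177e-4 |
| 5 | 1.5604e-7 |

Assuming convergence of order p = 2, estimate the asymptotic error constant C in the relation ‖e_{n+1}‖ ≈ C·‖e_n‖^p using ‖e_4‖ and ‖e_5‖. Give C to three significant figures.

C ≈ ‖e_5‖ / ‖e_4‖^2
  = 1.5604e-7 / (2.4177e-4)^2
  = 1.5604e-7 / 5.84527e-08 ≈ 2.6695

2.67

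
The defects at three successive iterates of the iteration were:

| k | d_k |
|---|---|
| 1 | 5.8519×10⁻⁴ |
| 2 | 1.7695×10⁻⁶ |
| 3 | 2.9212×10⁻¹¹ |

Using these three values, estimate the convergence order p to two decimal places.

1.90

p ≈ ln(d_3/d_2) / ln(d_2/d_1)
  = ln(2.9212×10⁻¹¹/1.7695×10⁻⁶) / ln(1.7695×10⁻⁶/5.8519×10⁻⁴)
  = ln(1.65086e-05) / ln(0.0030238)
  = -11.01163 / -5.80124 ≈ 1.89815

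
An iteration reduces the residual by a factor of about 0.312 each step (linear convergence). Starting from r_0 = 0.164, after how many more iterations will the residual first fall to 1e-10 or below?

After k steps, r_k ≈ 0.164·0.312^k.
Need 0.312^k ≤ 1e-10/0.164 = 6.09756e-10.
k ≥ ln(6.09756e-10)/ln(0.312) = -21.2180/-1.16475 = 18.217.
Smallest integer k = 19.

19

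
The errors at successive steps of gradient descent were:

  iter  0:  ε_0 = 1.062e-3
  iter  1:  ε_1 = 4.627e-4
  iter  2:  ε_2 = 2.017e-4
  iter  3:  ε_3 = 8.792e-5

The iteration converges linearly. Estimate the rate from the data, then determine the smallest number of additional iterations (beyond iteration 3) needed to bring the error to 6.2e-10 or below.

Rate ρ ≈ ε_3/ε_2 = 8.792e-5/2.017e-4 = 0.4359.
After j more steps, ε_{3+j} ≈ 8.792e-5·ρ^j; need ρ^j ≤ 6.2e-10/8.792e-5 = 7.05187e-06.
j ≥ ln(7.05187e-06)/ln(0.4359) = -11.8622/-0.83034 = 14.286.
So 15 more iterations are needed.

15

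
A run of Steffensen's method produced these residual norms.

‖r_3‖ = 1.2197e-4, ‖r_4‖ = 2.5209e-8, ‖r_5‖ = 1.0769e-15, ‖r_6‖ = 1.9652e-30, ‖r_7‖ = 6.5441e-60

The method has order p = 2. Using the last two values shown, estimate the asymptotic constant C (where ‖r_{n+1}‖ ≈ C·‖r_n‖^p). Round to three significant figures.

1.69

C ≈ ‖r_7‖ / ‖r_6‖^2
  = 6.5441e-60 / (1.9652e-30)^2
  = 6.5441e-60 / 3.86201e-60 ≈ 1.6945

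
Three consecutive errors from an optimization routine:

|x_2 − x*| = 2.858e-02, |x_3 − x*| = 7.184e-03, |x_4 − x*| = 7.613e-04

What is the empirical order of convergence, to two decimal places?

p ≈ ln(|x_4 − x*|/|x_3 − x*|) / ln(|x_3 − x*|/|x_2 − x*|)
  = ln(7.613e-04/7.184e-03) / ln(7.184e-03/2.858e-02)
  = ln(0.105972) / ln(0.251365)
  = -2.24458 / -1.38085 ≈ 1.62551

1.63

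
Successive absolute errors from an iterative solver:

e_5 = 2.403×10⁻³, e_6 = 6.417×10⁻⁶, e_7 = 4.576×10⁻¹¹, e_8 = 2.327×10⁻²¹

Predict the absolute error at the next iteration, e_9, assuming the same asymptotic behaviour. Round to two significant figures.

First estimate the order: p ≈ ln(e_8/e_7) / ln(e_7/e_6) = ln(2.327×10⁻²¹/4.576×10⁻¹¹)/ln(4.576×10⁻¹¹/6.417×10⁻⁶) = ln(5.08523e-11)/ln(7.13106e-06) ≈ 2.0000.
Then e_9 ≈ e_8·(e_8/e_7)^p = 2.327×10⁻²¹·(5.08523e-11)^2.0000 = 2.327×10⁻²¹·2.58596e-21 ≈ 6.018e-42.

6.0e-42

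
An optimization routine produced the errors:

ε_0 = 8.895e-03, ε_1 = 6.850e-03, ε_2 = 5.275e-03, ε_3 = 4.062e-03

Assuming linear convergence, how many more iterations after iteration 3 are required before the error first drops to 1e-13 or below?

Rate ρ ≈ ε_3/ε_2 = 4.062e-03/5.275e-03 = 0.7700.
After j more steps, ε_{3+j} ≈ 4.062e-03·ρ^j; need ρ^j ≤ 1e-13/4.062e-03 = 2.46184e-11.
j ≥ ln(2.46184e-11)/ln(0.7700) = -24.4275/-0.26136 = 93.463.
So 94 more iterations are needed.

94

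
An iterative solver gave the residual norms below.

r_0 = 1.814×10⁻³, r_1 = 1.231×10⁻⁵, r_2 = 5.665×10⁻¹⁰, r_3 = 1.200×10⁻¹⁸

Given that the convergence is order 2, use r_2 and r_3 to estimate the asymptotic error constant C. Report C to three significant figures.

C ≈ r_3 / r_2^2
  = 1.200×10⁻¹⁸ / (5.665×10⁻¹⁰)^2
  = 1.200×10⁻¹⁸ / 3.20922e-19 ≈ 3.7392

3.74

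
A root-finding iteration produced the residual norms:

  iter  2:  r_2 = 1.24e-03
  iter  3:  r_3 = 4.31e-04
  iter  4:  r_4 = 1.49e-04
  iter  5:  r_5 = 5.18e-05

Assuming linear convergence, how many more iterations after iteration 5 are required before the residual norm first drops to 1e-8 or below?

9

Rate ρ ≈ r_5/r_4 = 5.18e-05/1.49e-04 = 0.3477.
After j more steps, r_{5+j} ≈ 5.18e-05·ρ^j; need ρ^j ≤ 1e-8/5.18e-05 = 0.00019305.
j ≥ ln(0.00019305)/ln(0.3477) = -8.5526/-1.05642 = 8.096.
So 9 more iterations are needed.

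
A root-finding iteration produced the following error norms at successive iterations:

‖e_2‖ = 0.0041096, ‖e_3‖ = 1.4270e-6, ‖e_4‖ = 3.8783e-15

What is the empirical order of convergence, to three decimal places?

2.476

p ≈ ln(‖e_4‖/‖e_3‖) / ln(‖e_3‖/‖e_2‖)
  = ln(3.8783e-15/1.4270e-6) / ln(1.4270e-6/0.0041096)
  = ln(2.7178e-09) / ln(0.000347236)
  = -19.723443 / -7.965506 ≈ 2.476107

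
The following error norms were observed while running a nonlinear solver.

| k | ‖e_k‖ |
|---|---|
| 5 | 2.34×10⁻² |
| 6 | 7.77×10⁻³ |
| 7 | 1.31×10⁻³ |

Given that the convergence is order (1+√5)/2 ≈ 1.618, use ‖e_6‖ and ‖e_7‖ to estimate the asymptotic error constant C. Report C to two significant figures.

C ≈ ‖e_7‖ / ‖e_6‖^1.618
  = 1.31×10⁻³ / (7.77×10⁻³)^1.618
  = 1.31×10⁻³ / 0.000386101 ≈ 3.3929

3.4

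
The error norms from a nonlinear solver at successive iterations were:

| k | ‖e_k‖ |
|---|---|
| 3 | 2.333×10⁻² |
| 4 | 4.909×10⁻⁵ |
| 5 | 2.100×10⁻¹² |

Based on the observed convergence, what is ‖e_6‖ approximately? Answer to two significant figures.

1.1e-32

First estimate the order: p ≈ ln(‖e_5‖/‖e_4‖) / ln(‖e_4‖/‖e_3‖) = ln(2.100×10⁻¹²/4.909×10⁻⁵)/ln(4.909×10⁻⁵/2.333×10⁻²) = ln(4.27786e-08)/ln(0.00210416) ≈ 2.7527.
Then ‖e_6‖ ≈ ‖e_5‖·(‖e_5‖/‖e_4‖)^p = 2.100×10⁻¹²·(4.27786e-08)^2.7527 = 2.100×10⁻¹²·5.19969e-21 ≈ 1.092e-32.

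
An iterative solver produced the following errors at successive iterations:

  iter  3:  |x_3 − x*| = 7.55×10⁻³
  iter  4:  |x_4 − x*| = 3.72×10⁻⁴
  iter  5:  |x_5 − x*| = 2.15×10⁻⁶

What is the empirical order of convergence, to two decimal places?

p ≈ ln(|x_5 − x*|/|x_4 − x*|) / ln(|x_4 − x*|/|x_3 − x*|)
  = ln(2.15×10⁻⁶/3.72×10⁻⁴) / ln(3.72×10⁻⁴/7.55×10⁻³)
  = ln(0.00577957) / ln(0.0492715)
  = -5.15343 / -3.01041 ≈ 1.71187

1.71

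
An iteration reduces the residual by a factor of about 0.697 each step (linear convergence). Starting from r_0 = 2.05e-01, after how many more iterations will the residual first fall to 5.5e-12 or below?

After k steps, r_k ≈ 2.05e-01·0.697^k.
Need 0.697^k ≤ 5.5e-12/2.05e-01 = 2.68293e-11.
k ≥ ln(2.68293e-11)/ln(0.697) = -24.3415/-0.36097 = 67.434.
Smallest integer k = 68.

68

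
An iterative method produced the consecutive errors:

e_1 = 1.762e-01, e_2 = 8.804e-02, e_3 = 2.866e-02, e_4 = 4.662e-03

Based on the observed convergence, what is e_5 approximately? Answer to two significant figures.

First estimate the order: p ≈ ln(e_4/e_3) / ln(e_3/e_2) = ln(4.662e-03/2.866e-02)/ln(2.866e-02/8.804e-02) = ln(0.162666)/ln(0.325534) ≈ 1.6182.
Then e_5 ≈ e_4·(e_4/e_3)^p = 4.662e-03·(0.162666)^1.6182 = 4.662e-03·0.0529323 ≈ 0.0002468.

2.5e-4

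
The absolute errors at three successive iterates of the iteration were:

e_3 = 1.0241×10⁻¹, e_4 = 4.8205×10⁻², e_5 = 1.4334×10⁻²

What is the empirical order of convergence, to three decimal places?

p ≈ ln(e_5/e_4) / ln(e_4/e_3)
  = ln(1.4334×10⁻²/4.8205×10⁻²) / ln(4.8205×10⁻²/1.0241×10⁻¹)
  = ln(0.297355) / ln(0.470706)
  = -1.212829 / -0.753522 ≈ 1.609547

1.610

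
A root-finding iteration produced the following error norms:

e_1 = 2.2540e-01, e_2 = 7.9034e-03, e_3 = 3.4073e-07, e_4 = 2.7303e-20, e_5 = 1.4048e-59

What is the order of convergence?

Consecutive ratios: e_5/e_4 = 1.4048e-59/2.7303e-20 = 5.14522e-40, e_4/e_3 = 2.7303e-20/3.4073e-07 = 8.01309e-14.
p ≈ ln(5.14522e-40)/ln(8.01309e-14) = -90.4653/-30.1551 ≈ 3.00.
So the convergence is cubic (order 3).

3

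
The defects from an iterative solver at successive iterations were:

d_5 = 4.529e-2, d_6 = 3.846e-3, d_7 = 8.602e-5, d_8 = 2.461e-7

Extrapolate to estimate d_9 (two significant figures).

First estimate the order: p ≈ ln(d_8/d_7) / ln(d_7/d_6) = ln(2.461e-7/8.602e-5)/ln(8.602e-5/3.846e-3) = ln(0.00286096)/ln(0.0223661) ≈ 1.5411.
Then d_9 ≈ d_8·(d_8/d_7)^p = 2.461e-7·(0.00286096)^1.5411 = 2.461e-7·0.00012029 ≈ 2.96e-11.

3.0e-11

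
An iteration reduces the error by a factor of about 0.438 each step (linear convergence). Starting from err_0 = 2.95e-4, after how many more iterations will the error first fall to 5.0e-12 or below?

22

After k steps, err_k ≈ 2.95e-4·0.438^k.
Need 0.438^k ≤ 5.0e-12/2.95e-4 = 1.69492e-08.
k ≥ ln(1.69492e-08)/ln(0.438) = -17.8930/-0.82554 = 21.674.
Smallest integer k = 22.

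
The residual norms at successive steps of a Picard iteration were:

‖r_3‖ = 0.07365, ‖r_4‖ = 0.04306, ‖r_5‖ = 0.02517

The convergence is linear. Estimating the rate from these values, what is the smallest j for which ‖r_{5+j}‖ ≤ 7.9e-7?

Rate ρ ≈ ‖r_5‖/‖r_4‖ = 0.02517/0.04306 = 0.5845.
After j more steps, ‖r_{5+j}‖ ≈ 0.02517·ρ^j; need ρ^j ≤ 7.9e-7/0.02517 = 3.13866e-05.
j ≥ ln(3.13866e-05)/ln(0.5845) = -10.3691/-0.53700 = 19.309.
So 20 more iterations are needed.

20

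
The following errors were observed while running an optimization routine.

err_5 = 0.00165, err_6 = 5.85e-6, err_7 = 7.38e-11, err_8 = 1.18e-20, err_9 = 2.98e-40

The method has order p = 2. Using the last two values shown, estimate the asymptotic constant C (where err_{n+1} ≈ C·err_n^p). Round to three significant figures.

C ≈ err_9 / err_8^2
  = 2.98e-40 / (1.18e-20)^2
  = 2.98e-40 / 1.3924e-40 ≈ 2.1402

2.14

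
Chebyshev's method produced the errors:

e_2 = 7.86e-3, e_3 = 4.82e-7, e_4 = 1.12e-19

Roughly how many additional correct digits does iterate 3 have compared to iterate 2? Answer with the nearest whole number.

4

Digits gained ≈ log₁₀(e_2/e_3) = log₁₀(7.86e-3/4.82e-7) = log₁₀(16307.1) ≈ 4.212.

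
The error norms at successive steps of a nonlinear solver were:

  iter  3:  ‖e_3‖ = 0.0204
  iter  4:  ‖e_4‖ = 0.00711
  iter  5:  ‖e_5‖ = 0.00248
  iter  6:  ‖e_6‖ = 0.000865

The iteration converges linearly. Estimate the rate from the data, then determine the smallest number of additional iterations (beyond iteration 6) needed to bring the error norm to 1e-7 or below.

9

Rate ρ ≈ ‖e_6‖/‖e_5‖ = 0.000865/0.00248 = 0.3488.
After j more steps, ‖e_{6+j}‖ ≈ 0.000865·ρ^j; need ρ^j ≤ 1e-7/0.000865 = 0.000115607.
j ≥ ln(0.000115607)/ln(0.3488) = -9.0653/-1.05326 = 8.607.
So 9 more iterations are needed.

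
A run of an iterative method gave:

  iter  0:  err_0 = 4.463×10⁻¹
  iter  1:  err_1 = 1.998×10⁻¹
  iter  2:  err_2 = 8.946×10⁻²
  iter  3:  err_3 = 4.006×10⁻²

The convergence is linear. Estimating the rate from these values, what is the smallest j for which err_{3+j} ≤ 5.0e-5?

Rate ρ ≈ err_3/err_2 = 4.006×10⁻²/8.946×10⁻² = 0.4478.
After j more steps, err_{3+j} ≈ 4.006×10⁻²·ρ^j; need ρ^j ≤ 5.0e-5/4.006×10⁻² = 0.00124813.
j ≥ ln(0.00124813)/ln(0.4478) = -6.6861/-0.80341 = 8.322.
So 9 more iterations are needed.

9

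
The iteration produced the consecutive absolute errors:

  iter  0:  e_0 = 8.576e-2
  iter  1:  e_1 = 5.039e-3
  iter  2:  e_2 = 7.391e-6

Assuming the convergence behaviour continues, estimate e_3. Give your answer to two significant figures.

First estimate the order: p ≈ ln(e_2/e_1) / ln(e_1/e_0) = ln(7.391e-6/5.039e-3)/ln(5.039e-3/8.576e-2) = ln(0.00146676)/ln(0.058757) ≈ 2.3020.
Then e_3 ≈ e_2·(e_2/e_1)^p = 7.391e-6·(0.00146676)^2.3020 = 7.391e-6·2.99888e-07 ≈ 2.216e-12.

2.2e-12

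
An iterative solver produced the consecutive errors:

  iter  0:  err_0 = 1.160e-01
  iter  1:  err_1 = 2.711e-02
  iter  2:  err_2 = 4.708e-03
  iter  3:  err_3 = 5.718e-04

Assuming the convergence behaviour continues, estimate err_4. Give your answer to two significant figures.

4.5e-5

First estimate the order: p ≈ ln(err_3/err_2) / ln(err_2/err_1) = ln(5.718e-04/4.708e-03)/ln(4.708e-03/2.711e-02) = ln(0.121453)/ln(0.173663) ≈ 1.2043.
Then err_4 ≈ err_3·(err_3/err_2)^p = 5.718e-04·(0.121453)^1.2043 = 5.718e-04·0.0789501 ≈ 4.514e-05.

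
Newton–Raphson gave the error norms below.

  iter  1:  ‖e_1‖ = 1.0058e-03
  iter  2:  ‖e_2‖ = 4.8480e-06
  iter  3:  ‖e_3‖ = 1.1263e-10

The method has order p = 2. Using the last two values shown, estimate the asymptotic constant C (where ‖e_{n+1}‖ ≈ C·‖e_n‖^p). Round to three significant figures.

C ≈ ‖e_3‖ / ‖e_2‖^2
  = 1.1263e-10 / (4.8480e-06)^2
  = 1.1263e-10 / 2.35031e-11 ≈ 4.7921

4.79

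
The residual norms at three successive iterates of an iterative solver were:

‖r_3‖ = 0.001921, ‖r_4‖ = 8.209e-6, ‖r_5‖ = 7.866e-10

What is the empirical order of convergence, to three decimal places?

1.696

p ≈ ln(‖r_5‖/‖r_4‖) / ln(‖r_4‖/‖r_3‖)
  = ln(7.866e-10/8.209e-6) / ln(8.209e-6/0.001921)
  = ln(9.58217e-05) / ln(0.0042733)
  = -9.253021 / -5.455369 ≈ 1.696131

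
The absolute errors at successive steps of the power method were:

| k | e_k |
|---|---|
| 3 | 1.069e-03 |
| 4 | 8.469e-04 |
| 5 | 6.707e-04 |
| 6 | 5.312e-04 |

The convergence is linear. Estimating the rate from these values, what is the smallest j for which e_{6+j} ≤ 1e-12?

87

Rate ρ ≈ e_6/e_5 = 5.312e-04/6.707e-04 = 0.7920.
After j more steps, e_{6+j} ≈ 5.312e-04·ρ^j; need ρ^j ≤ 1e-12/5.312e-04 = 1.88253e-09.
j ≥ ln(1.88253e-09)/ln(0.7920) = -20.0906/-0.23319 = 86.155.
So 87 more iterations are needed.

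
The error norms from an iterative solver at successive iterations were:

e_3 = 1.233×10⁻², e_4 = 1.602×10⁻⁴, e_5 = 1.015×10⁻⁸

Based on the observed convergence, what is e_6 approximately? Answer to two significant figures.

4.6e-18

First estimate the order: p ≈ ln(e_5/e_4) / ln(e_4/e_3) = ln(1.015×10⁻⁸/1.602×10⁻⁴)/ln(1.602×10⁻⁴/1.233×10⁻²) = ln(6.33583e-05)/ln(0.0129927) ≈ 2.2256.
Then e_6 ≈ e_5·(e_5/e_4)^p = 1.015×10⁻⁸·(6.33583e-05)^2.2256 = 1.015×10⁻⁸·4.53413e-10 ≈ 4.602e-18.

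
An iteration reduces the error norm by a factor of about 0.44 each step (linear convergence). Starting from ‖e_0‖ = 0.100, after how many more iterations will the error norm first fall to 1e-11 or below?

After k steps, ‖e_k‖ ≈ 0.100·0.44^k.
Need 0.44^k ≤ 1e-11/0.100 = 1e-10.
k ≥ ln(1e-10)/ln(0.44) = -23.0259/-0.82098 = 28.047.
Smallest integer k = 29.

29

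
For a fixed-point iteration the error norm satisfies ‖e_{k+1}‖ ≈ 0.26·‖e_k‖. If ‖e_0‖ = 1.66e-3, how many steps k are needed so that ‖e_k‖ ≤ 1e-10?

After k steps, ‖e_k‖ ≈ 1.66e-3·0.26^k.
Need 0.26^k ≤ 1e-10/1.66e-3 = 6.0241e-08.
k ≥ ln(6.0241e-08)/ln(0.26) = -16.6249/-1.34707 = 12.342.
Smallest integer k = 13.

13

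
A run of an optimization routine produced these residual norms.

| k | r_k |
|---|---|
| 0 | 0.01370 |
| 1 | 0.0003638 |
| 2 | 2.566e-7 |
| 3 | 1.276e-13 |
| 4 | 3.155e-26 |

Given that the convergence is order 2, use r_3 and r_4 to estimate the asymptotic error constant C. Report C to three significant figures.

C ≈ r_4 / r_3^2
  = 3.155e-26 / (1.276e-13)^2
  = 3.155e-26 / 1.62818e-26 ≈ 1.9378

1.94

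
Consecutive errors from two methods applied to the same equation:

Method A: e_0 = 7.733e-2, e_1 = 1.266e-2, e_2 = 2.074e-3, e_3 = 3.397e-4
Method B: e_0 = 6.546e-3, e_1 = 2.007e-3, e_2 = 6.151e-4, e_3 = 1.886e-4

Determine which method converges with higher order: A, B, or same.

same

Method A: p ≈ ln(3.397e-4/2.074e-3)/ln(2.074e-3/1.266e-2) ≈ 1.00.
Method B: p ≈ ln(1.886e-4/6.151e-4)/ln(6.151e-4/2.007e-3) ≈ 1.00.
Both orders ≈ 1.0 — effectively the same.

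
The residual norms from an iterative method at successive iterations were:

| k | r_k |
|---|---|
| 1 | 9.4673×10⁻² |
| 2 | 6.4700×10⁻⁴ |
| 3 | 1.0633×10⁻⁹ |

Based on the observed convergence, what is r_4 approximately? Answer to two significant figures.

First estimate the order: p ≈ ln(r_3/r_2) / ln(r_2/r_1) = ln(1.0633×10⁻⁹/6.4700×10⁻⁴)/ln(6.4700×10⁻⁴/9.4673×10⁻²) = ln(1.64343e-06)/ln(0.00683405) ≈ 2.6713.
Then r_4 ≈ r_3·(r_3/r_2)^p = 1.0633×10⁻⁹·(1.64343e-06)^2.6713 = 1.0633×10⁻⁹·3.5362e-16 ≈ 3.76e-25.

3.8e-25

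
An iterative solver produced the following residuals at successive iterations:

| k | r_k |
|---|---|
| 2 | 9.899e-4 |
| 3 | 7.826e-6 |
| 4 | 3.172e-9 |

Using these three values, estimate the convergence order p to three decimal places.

p ≈ ln(r_4/r_3) / ln(r_3/r_2)
  = ln(3.172e-9/7.826e-6) / ln(7.826e-6/9.899e-4)
  = ln(0.000405316) / ln(0.00790585)
  = -7.810844 / -4.840152 ≈ 1.613760

1.614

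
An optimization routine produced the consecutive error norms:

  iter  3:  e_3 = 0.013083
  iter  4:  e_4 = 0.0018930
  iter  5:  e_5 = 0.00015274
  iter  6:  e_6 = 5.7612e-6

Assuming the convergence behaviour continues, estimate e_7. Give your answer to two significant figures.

First estimate the order: p ≈ ln(e_6/e_5) / ln(e_5/e_4) = ln(5.7612e-6/0.00015274)/ln(0.00015274/0.0018930) = ln(0.037719)/ln(0.0806867) ≈ 1.3021.
Then e_7 ≈ e_6·(e_6/e_5)^p = 5.7612e-6·(0.037719)^1.3021 = 5.7612e-6·0.0140133 ≈ 8.073e-08.

8.1e-8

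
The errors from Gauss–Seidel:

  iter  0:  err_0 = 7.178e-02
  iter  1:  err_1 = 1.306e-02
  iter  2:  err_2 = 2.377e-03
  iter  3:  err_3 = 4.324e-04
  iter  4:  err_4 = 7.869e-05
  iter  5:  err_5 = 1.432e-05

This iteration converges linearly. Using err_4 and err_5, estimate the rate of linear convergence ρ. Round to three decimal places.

0.182

ρ ≈ err_5/err_4 = 1.432e-05/7.869e-05 = 0.18198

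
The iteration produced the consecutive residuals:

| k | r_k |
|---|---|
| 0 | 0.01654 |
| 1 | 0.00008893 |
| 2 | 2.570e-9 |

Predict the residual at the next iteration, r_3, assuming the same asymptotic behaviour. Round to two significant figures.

First estimate the order: p ≈ ln(r_2/r_1) / ln(r_1/r_0) = ln(2.570e-9/0.00008893)/ln(0.00008893/0.01654) = ln(2.88991e-05)/ln(0.00537666) ≈ 2.0001.
Then r_3 ≈ r_2·(r_2/r_1)^p = 2.570e-9·(2.88991e-05)^2.0001 = 2.570e-9·8.34286e-10 ≈ 2.144e-18.

2.1e-18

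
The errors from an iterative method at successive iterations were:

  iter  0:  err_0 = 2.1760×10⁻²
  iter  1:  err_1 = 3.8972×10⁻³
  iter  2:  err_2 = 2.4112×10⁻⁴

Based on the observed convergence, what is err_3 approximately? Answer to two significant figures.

First estimate the order: p ≈ ln(err_2/err_1) / ln(err_1/err_0) = ln(2.4112×10⁻⁴/3.8972×10⁻³)/ln(3.8972×10⁻³/2.1760×10⁻²) = ln(0.0618701)/ln(0.179099) ≈ 1.6180.
Then err_3 ≈ err_2·(err_2/err_1)^p = 2.4112×10⁻⁴·(0.0618701)^1.6180 = 2.4112×10⁻⁴·0.0110819 ≈ 2.672e-06.

2.7e-6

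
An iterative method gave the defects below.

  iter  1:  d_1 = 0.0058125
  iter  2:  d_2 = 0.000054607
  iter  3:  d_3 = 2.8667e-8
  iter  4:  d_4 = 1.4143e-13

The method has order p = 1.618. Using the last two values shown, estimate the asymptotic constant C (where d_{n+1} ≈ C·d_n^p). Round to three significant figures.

C ≈ d_4 / d_3^1.618
  = 1.4143e-13 / (2.8667e-8)^1.618
  = 1.4143e-13 / 6.25237e-13 ≈ 0.2262

0.226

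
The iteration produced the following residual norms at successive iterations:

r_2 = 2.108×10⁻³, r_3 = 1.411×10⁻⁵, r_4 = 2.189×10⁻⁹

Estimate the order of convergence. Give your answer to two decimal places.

1.75

p ≈ ln(r_4/r_3) / ln(r_3/r_2)
  = ln(2.189×10⁻⁹/1.411×10⁻⁵) / ln(1.411×10⁻⁵/2.108×10⁻³)
  = ln(0.000155138) / ln(0.00669355)
  = -8.77120 / -5.00661 ≈ 1.75192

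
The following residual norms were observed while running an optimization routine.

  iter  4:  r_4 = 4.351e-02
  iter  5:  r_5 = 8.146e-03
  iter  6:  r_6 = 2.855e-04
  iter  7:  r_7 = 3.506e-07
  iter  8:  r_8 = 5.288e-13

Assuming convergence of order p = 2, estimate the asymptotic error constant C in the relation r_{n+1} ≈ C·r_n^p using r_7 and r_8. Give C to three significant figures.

4.30

C ≈ r_8 / r_7^2
  = 5.288e-13 / (3.506e-07)^2
  = 5.288e-13 / 1.2292e-13 ≈ 4.302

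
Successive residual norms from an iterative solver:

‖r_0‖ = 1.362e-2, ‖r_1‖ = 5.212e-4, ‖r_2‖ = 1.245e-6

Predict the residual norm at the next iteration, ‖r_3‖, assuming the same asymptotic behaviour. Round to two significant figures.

First estimate the order: p ≈ ln(‖r_2‖/‖r_1‖) / ln(‖r_1‖/‖r_0‖) = ln(1.245e-6/5.212e-4)/ln(5.212e-4/1.362e-2) = ln(0.00238872)/ln(0.0382673) ≈ 1.8500.
Then ‖r_3‖ ≈ ‖r_2‖·(‖r_2‖/‖r_1‖)^p = 1.245e-6·(0.00238872)^1.8500 = 1.245e-6·1.41126e-05 ≈ 1.757e-11.

1.8e-11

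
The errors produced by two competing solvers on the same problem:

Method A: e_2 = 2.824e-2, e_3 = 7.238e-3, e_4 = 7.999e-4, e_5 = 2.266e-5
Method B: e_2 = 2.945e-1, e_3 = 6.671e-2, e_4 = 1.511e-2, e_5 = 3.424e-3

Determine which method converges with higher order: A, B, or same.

Method A: p ≈ ln(2.266e-5/7.999e-4)/ln(7.999e-4/7.238e-3) ≈ 1.62.
Method B: p ≈ ln(3.424e-3/1.511e-2)/ln(1.511e-2/6.671e-2) ≈ 1.00.
Method A has the higher order (≈1.6 vs ≈1.0).

A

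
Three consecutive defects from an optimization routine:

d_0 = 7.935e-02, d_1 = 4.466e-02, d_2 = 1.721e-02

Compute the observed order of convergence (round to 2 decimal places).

1.66

p ≈ ln(d_2/d_1) / ln(d_1/d_0)
  = ln(1.721e-02/4.466e-02) / ln(4.466e-02/7.935e-02)
  = ln(0.385356) / ln(0.562823)
  = -0.95359 / -0.57479 ≈ 1.65902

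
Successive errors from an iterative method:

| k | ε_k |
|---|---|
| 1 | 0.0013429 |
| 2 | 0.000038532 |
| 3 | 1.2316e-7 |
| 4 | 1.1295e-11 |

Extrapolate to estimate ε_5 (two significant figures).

First estimate the order: p ≈ ln(ε_4/ε_3) / ln(ε_3/ε_2) = ln(1.1295e-11/1.2316e-7)/ln(1.2316e-7/0.000038532) = ln(9.171e-05)/ln(0.0031963) ≈ 1.6180.
Then ε_5 ≈ ε_4·(ε_4/ε_3)^p = 1.1295e-11·(9.171e-05)^1.6180 = 1.1295e-11·2.93218e-07 ≈ 3.312e-18.

3.3e-18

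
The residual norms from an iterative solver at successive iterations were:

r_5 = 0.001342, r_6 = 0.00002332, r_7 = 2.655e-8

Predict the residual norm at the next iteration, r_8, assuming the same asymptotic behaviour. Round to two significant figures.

3.2e-13

First estimate the order: p ≈ ln(r_7/r_6) / ln(r_6/r_5) = ln(2.655e-8/0.00002332)/ln(0.00002332/0.001342) = ln(0.00113851)/ln(0.017377) ≈ 1.6725.
Then r_8 ≈ r_7·(r_7/r_6)^p = 2.655e-8·(0.00113851)^1.6725 = 2.655e-8·1.19323e-05 ≈ 3.168e-13.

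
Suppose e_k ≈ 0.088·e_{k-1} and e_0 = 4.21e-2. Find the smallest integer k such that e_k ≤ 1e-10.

After k steps, e_k ≈ 4.21e-2·0.088^k.
Need 0.088^k ≤ 1e-10/4.21e-2 = 2.3753e-09.
k ≥ ln(2.3753e-09)/ln(0.088) = -19.8581/-2.43042 = 8.171.
Smallest integer k = 9.

9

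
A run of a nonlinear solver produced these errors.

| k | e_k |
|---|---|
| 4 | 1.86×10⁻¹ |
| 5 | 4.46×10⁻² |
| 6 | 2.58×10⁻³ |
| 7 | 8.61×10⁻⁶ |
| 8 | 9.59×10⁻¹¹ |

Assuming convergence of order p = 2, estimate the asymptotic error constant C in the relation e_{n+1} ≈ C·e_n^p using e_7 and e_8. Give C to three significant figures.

1.29

C ≈ e_8 / e_7^2
  = 9.59×10⁻¹¹ / (8.61×10⁻⁶)^2
  = 9.59×10⁻¹¹ / 7.41321e-11 ≈ 1.2936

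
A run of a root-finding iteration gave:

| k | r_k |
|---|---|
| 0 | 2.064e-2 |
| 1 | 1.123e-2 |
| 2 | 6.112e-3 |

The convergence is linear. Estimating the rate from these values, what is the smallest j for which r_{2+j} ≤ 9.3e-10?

Rate ρ ≈ r_2/r_1 = 6.112e-3/1.123e-2 = 0.5443.
After j more steps, r_{2+j} ≈ 6.112e-3·ρ^j; need ρ^j ≤ 9.3e-10/6.112e-3 = 1.5216e-07.
j ≥ ln(1.5216e-07)/ln(0.5443) = -15.6983/-0.60825 = 25.809.
So 26 more iterations are needed.

26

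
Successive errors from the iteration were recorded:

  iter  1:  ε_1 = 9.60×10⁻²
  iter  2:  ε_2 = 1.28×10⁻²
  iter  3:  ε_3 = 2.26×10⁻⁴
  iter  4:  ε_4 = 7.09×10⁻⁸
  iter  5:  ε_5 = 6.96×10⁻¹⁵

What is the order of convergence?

2

Consecutive ratios: ε_5/ε_4 = 6.96×10⁻¹⁵/7.09×10⁻⁸ = 9.81664e-08, ε_4/ε_3 = 7.09×10⁻⁸/2.26×10⁻⁴ = 0.000313717.
p ≈ ln(9.81664e-08)/ln(0.000313717) = -16.1366/-8.0670 ≈ 2.00.
So the convergence is quadratic (order 2).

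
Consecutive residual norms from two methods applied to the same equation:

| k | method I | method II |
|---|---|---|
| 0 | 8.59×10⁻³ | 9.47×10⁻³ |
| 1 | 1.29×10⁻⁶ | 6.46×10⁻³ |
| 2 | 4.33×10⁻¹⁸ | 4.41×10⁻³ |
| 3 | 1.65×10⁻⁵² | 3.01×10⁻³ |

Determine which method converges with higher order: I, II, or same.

I

Method I: p ≈ ln(1.65×10⁻⁵²/4.33×10⁻¹⁸)/ln(4.33×10⁻¹⁸/1.29×10⁻⁶) ≈ 3.00.
Method II: p ≈ ln(3.01×10⁻³/4.41×10⁻³)/ln(4.41×10⁻³/6.46×10⁻³) ≈ 1.00.
Method I has the higher order (≈3.0 vs ≈1.0).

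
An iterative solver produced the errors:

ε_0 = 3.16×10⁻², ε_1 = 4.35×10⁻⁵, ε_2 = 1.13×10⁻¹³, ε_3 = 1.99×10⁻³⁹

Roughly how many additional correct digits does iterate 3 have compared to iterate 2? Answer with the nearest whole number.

26

Digits gained ≈ log₁₀(ε_2/ε_3) = log₁₀(1.13×10⁻¹³/1.99×10⁻³⁹) = log₁₀(5.67839e+25) ≈ 25.754.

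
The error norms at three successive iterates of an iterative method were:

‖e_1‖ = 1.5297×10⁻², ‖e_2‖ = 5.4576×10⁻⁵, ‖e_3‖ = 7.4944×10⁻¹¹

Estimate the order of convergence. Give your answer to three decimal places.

2.395

p ≈ ln(‖e_3‖/‖e_2‖) / ln(‖e_2‖/‖e_1‖)
  = ln(7.4944×10⁻¹¹/5.4576×10⁻⁵) / ln(5.4576×10⁻⁵/1.5297×10⁻²)
  = ln(1.3732e-06) / ln(0.00356776)
  = -13.498367 / -5.635817 ≈ 2.395104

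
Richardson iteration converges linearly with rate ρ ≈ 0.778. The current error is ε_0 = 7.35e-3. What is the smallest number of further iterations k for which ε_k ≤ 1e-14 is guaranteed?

After k steps, ε_k ≈ 7.35e-3·0.778^k.
Need 0.778^k ≤ 1e-14/7.35e-3 = 1.36054e-12.
k ≥ ln(1.36054e-12)/ln(0.778) = -27.3231/-0.25103 = 108.844.
Smallest integer k = 109.

109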